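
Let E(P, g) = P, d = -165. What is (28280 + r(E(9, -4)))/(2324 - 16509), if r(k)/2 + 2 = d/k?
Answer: -84718/42555 ≈ -1.9908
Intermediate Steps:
r(k) = -4 - 330/k (r(k) = -4 + 2*(-165/k) = -4 - 330/k)
(28280 + r(E(9, -4)))/(2324 - 16509) = (28280 + (-4 - 330/9))/(2324 - 16509) = (28280 + (-4 - 330*⅑))/(-14185) = (28280 + (-4 - 110/3))*(-1/14185) = (28280 - 122/3)*(-1/14185) = (84718/3)*(-1/14185) = -84718/42555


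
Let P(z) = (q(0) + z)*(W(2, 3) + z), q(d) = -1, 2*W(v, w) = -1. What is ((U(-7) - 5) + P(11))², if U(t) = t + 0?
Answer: 8649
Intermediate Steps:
W(v, w) = -½ (W(v, w) = (½)*(-1) = -½)
U(t) = t
P(z) = (-1 + z)*(-½ + z)
((U(-7) - 5) + P(11))² = ((-7 - 5) + (½ + 11² - 3/2*11))² = (-12 + (½ + 121 - 33/2))² = (-12 + 105)² = 93² = 8649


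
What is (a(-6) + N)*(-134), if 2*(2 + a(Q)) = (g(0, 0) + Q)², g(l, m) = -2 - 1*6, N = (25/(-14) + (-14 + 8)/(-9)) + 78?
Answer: -486487/21 ≈ -23166.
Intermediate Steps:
N = 3229/42 (N = (25*(-1/14) - 6*(-⅑)) + 78 = (-25/14 + ⅔) + 78 = -47/42 + 78 = 3229/42 ≈ 76.881)
g(l, m) = -8 (g(l, m) = -2 - 6 = -8)
a(Q) = -2 + (-8 + Q)²/2
(a(-6) + N)*(-134) = ((-2 + (-8 - 6)²/2) + 3229/42)*(-134) = ((-2 + (½)*(-14)²) + 3229/42)*(-134) = ((-2 + (½)*196) + 3229/42)*(-134) = ((-2 + 98) + 3229/42)*(-134) = (96 + 3229/42)*(-134) = (7261/42)*(-134) = -486487/21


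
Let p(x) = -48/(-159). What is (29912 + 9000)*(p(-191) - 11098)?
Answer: -22887182336/53 ≈ -4.3183e+8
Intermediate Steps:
p(x) = 16/53 (p(x) = -48*(-1/159) = 16/53)
(29912 + 9000)*(p(-191) - 11098) = (29912 + 9000)*(16/53 - 11098) = 38912*(-588178/53) = -22887182336/53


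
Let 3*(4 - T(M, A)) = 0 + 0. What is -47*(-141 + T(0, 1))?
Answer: 6439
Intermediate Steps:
T(M, A) = 4 (T(M, A) = 4 - (0 + 0)/3 = 4 - ⅓*0 = 4 + 0 = 4)
-47*(-141 + T(0, 1)) = -47*(-141 + 4) = -47*(-137) = 6439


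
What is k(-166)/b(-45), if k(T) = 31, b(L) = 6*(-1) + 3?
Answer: -31/3 ≈ -10.333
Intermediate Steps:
b(L) = -3 (b(L) = -6 + 3 = -3)
k(-166)/b(-45) = 31/(-3) = 31*(-⅓) = -31/3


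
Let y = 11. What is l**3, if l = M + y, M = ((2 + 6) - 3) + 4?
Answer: 8000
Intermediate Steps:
M = 9 (M = (8 - 3) + 4 = 5 + 4 = 9)
l = 20 (l = 9 + 11 = 20)
l**3 = 20**3 = 8000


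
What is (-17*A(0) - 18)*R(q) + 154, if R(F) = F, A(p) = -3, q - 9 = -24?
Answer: -341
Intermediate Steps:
q = -15 (q = 9 - 24 = -15)
(-17*A(0) - 18)*R(q) + 154 = (-17*(-3) - 18)*(-15) + 154 = (51 - 18)*(-15) + 154 = 33*(-15) + 154 = -495 + 154 = -341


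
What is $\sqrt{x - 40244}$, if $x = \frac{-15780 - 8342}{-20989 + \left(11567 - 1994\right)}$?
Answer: $\frac{9 i \sqrt{4046702297}}{2854} \approx 200.6 i$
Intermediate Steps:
$x = \frac{12061}{5708}$ ($x = - \frac{24122}{-20989 + 9573} = - \frac{24122}{-11416} = \left(-24122\right) \left(- \frac{1}{11416}\right) = \frac{12061}{5708} \approx 2.113$)
$\sqrt{x - 40244} = \sqrt{\frac{12061}{5708} - 40244} = \sqrt{- \frac{229700691}{5708}} = \frac{9 i \sqrt{4046702297}}{2854}$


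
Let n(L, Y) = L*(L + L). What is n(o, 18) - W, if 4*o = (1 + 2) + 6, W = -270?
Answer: 2241/8 ≈ 280.13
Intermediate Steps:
o = 9/4 (o = ((1 + 2) + 6)/4 = (3 + 6)/4 = (1/4)*9 = 9/4 ≈ 2.2500)
n(L, Y) = 2*L**2 (n(L, Y) = L*(2*L) = 2*L**2)
n(o, 18) - W = 2*(9/4)**2 - 1*(-270) = 2*(81/16) + 270 = 81/8 + 270 = 2241/8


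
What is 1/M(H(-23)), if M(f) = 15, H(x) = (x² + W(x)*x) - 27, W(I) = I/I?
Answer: 1/15 ≈ 0.066667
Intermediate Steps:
W(I) = 1
H(x) = -27 + x + x² (H(x) = (x² + 1*x) - 27 = (x² + x) - 27 = (x + x²) - 27 = -27 + x + x²)
1/M(H(-23)) = 1/15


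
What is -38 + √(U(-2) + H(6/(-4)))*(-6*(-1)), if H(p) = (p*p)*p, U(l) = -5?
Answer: -38 + 3*I*√134/2 ≈ -38.0 + 17.364*I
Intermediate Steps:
H(p) = p³ (H(p) = p²*p = p³)
-38 + √(U(-2) + H(6/(-4)))*(-6*(-1)) = -38 + √(-5 + (6/(-4))³)*(-6*(-1)) = -38 + √(-5 + (6*(-¼))³)*6 = -38 + √(-5 + (-3/2)³)*6 = -38 + √(-5 - 27/8)*6 = -38 + √(-67/8)*6 = -38 + (I*√134/4)*6 = -38 + 3*I*√134/2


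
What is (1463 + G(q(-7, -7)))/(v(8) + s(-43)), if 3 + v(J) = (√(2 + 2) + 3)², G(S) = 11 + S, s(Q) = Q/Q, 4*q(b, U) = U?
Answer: 5889/92 ≈ 64.011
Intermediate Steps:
q(b, U) = U/4
s(Q) = 1
v(J) = 22 (v(J) = -3 + (√(2 + 2) + 3)² = -3 + (√4 + 3)² = -3 + (2 + 3)² = -3 + 5² = -3 + 25 = 22)
(1463 + G(q(-7, -7)))/(v(8) + s(-43)) = (1463 + (11 + (¼)*(-7)))/(22 + 1) = (1463 + (11 - 7/4))/23 = (1463 + 37/4)*(1/23) = (5889/4)*(1/23) = 5889/92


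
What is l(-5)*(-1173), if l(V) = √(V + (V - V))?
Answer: -1173*I*√5 ≈ -2622.9*I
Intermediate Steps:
l(V) = √V (l(V) = √(V + 0) = √V)
l(-5)*(-1173) = √(-5)*(-1173) = (I*√5)*(-1173) = -1173*I*√5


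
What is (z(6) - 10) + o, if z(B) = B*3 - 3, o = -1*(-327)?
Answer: 332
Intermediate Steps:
o = 327
z(B) = -3 + 3*B (z(B) = 3*B - 3 = -3 + 3*B)
(z(6) - 10) + o = ((-3 + 3*6) - 10) + 327 = ((-3 + 18) - 10) + 327 = (15 - 10) + 327 = 5 + 327 = 332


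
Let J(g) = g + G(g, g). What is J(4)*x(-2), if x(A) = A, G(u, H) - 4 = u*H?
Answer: -48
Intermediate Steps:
G(u, H) = 4 + H*u (G(u, H) = 4 + u*H = 4 + H*u)
J(g) = 4 + g + g² (J(g) = g + (4 + g*g) = g + (4 + g²) = 4 + g + g²)
J(4)*x(-2) = (4 + 4 + 4²)*(-2) = (4 + 4 + 16)*(-2) = 24*(-2) = -48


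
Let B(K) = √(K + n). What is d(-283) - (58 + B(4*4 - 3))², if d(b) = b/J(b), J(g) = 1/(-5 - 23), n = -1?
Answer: 4548 - 232*√3 ≈ 4146.2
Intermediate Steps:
B(K) = √(-1 + K) (B(K) = √(K - 1) = √(-1 + K))
J(g) = -1/28 (J(g) = 1/(-28) = -1/28)
d(b) = -28*b (d(b) = b/(-1/28) = b*(-28) = -28*b)
d(-283) - (58 + B(4*4 - 3))² = -28*(-283) - (58 + √(-1 + (4*4 - 3)))² = 7924 - (58 + √(-1 + (16 - 3)))² = 7924 - (58 + √(-1 + 13))² = 7924 - (58 + √12)² = 7924 - (58 + 2*√3)²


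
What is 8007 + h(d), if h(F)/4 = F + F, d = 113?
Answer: 8911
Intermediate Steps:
h(F) = 8*F (h(F) = 4*(F + F) = 4*(2*F) = 8*F)
8007 + h(d) = 8007 + 8*113 = 8007 + 904 = 8911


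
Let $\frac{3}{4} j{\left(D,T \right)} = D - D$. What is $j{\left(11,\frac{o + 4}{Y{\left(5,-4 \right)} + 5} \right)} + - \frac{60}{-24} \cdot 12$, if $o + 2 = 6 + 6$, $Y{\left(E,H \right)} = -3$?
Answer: $30$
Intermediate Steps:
$o = 10$ ($o = -2 + \left(6 + 6\right) = -2 + 12 = 10$)
$j{\left(D,T \right)} = 0$ ($j{\left(D,T \right)} = \frac{4 \left(D - D\right)}{3} = \frac{4}{3} \cdot 0 = 0$)
$j{\left(11,\frac{o + 4}{Y{\left(5,-4 \right)} + 5} \right)} + - \frac{60}{-24} \cdot 12 = 0 + - \frac{60}{-24} \cdot 12 = 0 + \left(-60\right) \left(- \frac{1}{24}\right) 12 = 0 + \frac{5}{2} \cdot 12 = 0 + 30 = 30$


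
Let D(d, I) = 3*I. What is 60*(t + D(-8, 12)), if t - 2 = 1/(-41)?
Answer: 93420/41 ≈ 2278.5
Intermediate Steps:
t = 81/41 (t = 2 + 1/(-41) = 2 - 1/41 = 81/41 ≈ 1.9756)
60*(t + D(-8, 12)) = 60*(81/41 + 3*12) = 60*(81/41 + 36) = 60*(1557/41) = 93420/41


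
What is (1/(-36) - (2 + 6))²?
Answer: 83521/1296 ≈ 64.445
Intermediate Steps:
(1/(-36) - (2 + 6))² = (-1/36 - 1*8)² = (-1/36 - 8)² = (-289/36)² = 83521/1296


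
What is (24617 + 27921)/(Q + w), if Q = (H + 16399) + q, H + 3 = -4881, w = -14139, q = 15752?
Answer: 26269/6564 ≈ 4.0020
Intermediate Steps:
H = -4884 (H = -3 - 4881 = -4884)
Q = 27267 (Q = (-4884 + 16399) + 15752 = 11515 + 15752 = 27267)
(24617 + 27921)/(Q + w) = (24617 + 27921)/(27267 - 14139) = 52538/13128 = 52538*(1/13128) = 26269/6564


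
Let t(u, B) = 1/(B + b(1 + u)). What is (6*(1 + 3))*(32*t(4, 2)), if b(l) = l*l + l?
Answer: 24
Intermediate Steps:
b(l) = l + l² (b(l) = l² + l = l + l²)
t(u, B) = 1/(B + (1 + u)*(2 + u)) (t(u, B) = 1/(B + (1 + u)*(1 + (1 + u))) = 1/(B + (1 + u)*(2 + u)))
(6*(1 + 3))*(32*t(4, 2)) = (6*(1 + 3))*(32/(2 + (1 + 4)*(2 + 4))) = (6*4)*(32/(2 + 5*6)) = 24*(32/(2 + 30)) = 24*(32/32) = 24*(32*(1/32)) = 24*1 = 24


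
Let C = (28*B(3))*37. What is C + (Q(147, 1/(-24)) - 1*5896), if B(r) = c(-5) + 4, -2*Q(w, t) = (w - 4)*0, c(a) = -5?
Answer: -6932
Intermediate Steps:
Q(w, t) = 0 (Q(w, t) = -(w - 4)*0/2 = -(-4 + w)*0/2 = -½*0 = 0)
B(r) = -1 (B(r) = -5 + 4 = -1)
C = -1036 (C = (28*(-1))*37 = -28*37 = -1036)
C + (Q(147, 1/(-24)) - 1*5896) = -1036 + (0 - 1*5896) = -1036 + (0 - 5896) = -1036 - 5896 = -6932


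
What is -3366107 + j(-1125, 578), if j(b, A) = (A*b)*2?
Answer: -4666607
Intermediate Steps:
j(b, A) = 2*A*b
-3366107 + j(-1125, 578) = -3366107 + 2*578*(-1125) = -3366107 - 1300500 = -4666607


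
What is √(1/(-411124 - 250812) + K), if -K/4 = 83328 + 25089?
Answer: I*√11875978342332379/165484 ≈ 658.54*I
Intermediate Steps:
K = -433668 (K = -4*(83328 + 25089) = -4*108417 = -433668)
√(1/(-411124 - 250812) + K) = √(1/(-411124 - 250812) - 433668) = √(1/(-661936) - 433668) = √(-1/661936 - 433668) = √(-287060461249/661936) = I*√11875978342332379/165484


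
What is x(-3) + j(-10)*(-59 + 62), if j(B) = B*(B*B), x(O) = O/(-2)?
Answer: -5997/2 ≈ -2998.5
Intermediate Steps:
x(O) = -O/2 (x(O) = O*(-1/2) = -O/2)
j(B) = B**3 (j(B) = B*B**2 = B**3)
x(-3) + j(-10)*(-59 + 62) = -1/2*(-3) + (-10)**3*(-59 + 62) = 3/2 - 1000*3 = 3/2 - 3000 = -5997/2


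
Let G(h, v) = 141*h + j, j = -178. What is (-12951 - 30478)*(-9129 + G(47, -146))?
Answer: 116389720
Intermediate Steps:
G(h, v) = -178 + 141*h (G(h, v) = 141*h - 178 = -178 + 141*h)
(-12951 - 30478)*(-9129 + G(47, -146)) = (-12951 - 30478)*(-9129 + (-178 + 141*47)) = -43429*(-9129 + (-178 + 6627)) = -43429*(-9129 + 6449) = -43429*(-2680) = 116389720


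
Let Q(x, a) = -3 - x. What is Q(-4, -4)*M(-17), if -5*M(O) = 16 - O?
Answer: -33/5 ≈ -6.6000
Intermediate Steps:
M(O) = -16/5 + O/5 (M(O) = -(16 - O)/5 = -16/5 + O/5)
Q(-4, -4)*M(-17) = (-3 - 1*(-4))*(-16/5 + (⅕)*(-17)) = (-3 + 4)*(-16/5 - 17/5) = 1*(-33/5) = -33/5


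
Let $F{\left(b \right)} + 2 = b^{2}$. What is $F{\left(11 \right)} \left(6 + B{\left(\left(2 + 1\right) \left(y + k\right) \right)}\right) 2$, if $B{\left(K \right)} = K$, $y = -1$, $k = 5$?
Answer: $4284$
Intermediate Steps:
$F{\left(b \right)} = -2 + b^{2}$
$F{\left(11 \right)} \left(6 + B{\left(\left(2 + 1\right) \left(y + k\right) \right)}\right) 2 = \left(-2 + 11^{2}\right) \left(6 + \left(2 + 1\right) \left(-1 + 5\right)\right) 2 = \left(-2 + 121\right) \left(6 + 3 \cdot 4\right) 2 = 119 \left(6 + 12\right) 2 = 119 \cdot 18 \cdot 2 = 119 \cdot 36 = 4284$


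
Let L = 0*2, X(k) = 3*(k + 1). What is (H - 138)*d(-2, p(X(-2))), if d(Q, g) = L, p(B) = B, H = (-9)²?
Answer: 0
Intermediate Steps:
X(k) = 3 + 3*k (X(k) = 3*(1 + k) = 3 + 3*k)
H = 81
L = 0
d(Q, g) = 0
(H - 138)*d(-2, p(X(-2))) = (81 - 138)*0 = -57*0 = 0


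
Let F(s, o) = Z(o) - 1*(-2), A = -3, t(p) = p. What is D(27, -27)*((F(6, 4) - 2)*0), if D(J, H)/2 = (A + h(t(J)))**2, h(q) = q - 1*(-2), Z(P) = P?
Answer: 0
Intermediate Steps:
h(q) = 2 + q (h(q) = q + 2 = 2 + q)
F(s, o) = 2 + o (F(s, o) = o - 1*(-2) = o + 2 = 2 + o)
D(J, H) = 2*(-1 + J)**2 (D(J, H) = 2*(-3 + (2 + J))**2 = 2*(-1 + J)**2)
D(27, -27)*((F(6, 4) - 2)*0) = (2*(-1 + 27)**2)*(((2 + 4) - 2)*0) = (2*26**2)*((6 - 2)*0) = (2*676)*(4*0) = 1352*0 = 0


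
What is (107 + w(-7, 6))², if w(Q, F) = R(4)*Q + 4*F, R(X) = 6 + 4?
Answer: 3721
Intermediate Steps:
R(X) = 10
w(Q, F) = 4*F + 10*Q (w(Q, F) = 10*Q + 4*F = 4*F + 10*Q)
(107 + w(-7, 6))² = (107 + (4*6 + 10*(-7)))² = (107 + (24 - 70))² = (107 - 46)² = 61² = 3721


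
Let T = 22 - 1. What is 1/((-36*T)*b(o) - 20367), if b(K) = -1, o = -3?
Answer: -1/19611 ≈ -5.0992e-5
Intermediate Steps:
T = 21
1/((-36*T)*b(o) - 20367) = 1/(-36*21*(-1) - 20367) = 1/(-756*(-1) - 20367) = 1/(756 - 20367) = 1/(-19611) = -1/19611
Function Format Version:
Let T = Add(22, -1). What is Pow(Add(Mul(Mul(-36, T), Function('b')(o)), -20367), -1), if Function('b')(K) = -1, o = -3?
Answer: Rational(-1, 19611) ≈ -5.0992e-5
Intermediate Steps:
T = 21
Pow(Add(Mul(Mul(-36, T), Function('b')(o)), -20367), -1) = Pow(Add(Mul(Mul(-36, 21), -1), -20367), -1) = Pow(Add(Mul(-756, -1), -20367), -1) = Pow(Add(756, -20367), -1) = Pow(-19611, -1) = Rational(-1, 19611)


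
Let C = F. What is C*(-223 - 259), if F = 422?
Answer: -203404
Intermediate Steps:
C = 422
C*(-223 - 259) = 422*(-223 - 259) = 422*(-482) = -203404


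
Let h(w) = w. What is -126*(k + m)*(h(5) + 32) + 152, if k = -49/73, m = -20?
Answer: 7046054/73 ≈ 96521.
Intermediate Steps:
k = -49/73 (k = -49*1/73 = -49/73 ≈ -0.67123)
-126*(k + m)*(h(5) + 32) + 152 = -126*(-49/73 - 20)*(5 + 32) + 152 = -(-190134)*37/73 + 152 = -126*(-55833/73) + 152 = 7034958/73 + 152 = 7046054/73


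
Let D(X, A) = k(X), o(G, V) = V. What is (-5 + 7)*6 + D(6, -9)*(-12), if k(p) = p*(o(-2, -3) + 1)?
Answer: 156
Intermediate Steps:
k(p) = -2*p (k(p) = p*(-3 + 1) = p*(-2) = -2*p)
D(X, A) = -2*X
(-5 + 7)*6 + D(6, -9)*(-12) = (-5 + 7)*6 - 2*6*(-12) = 2*6 - 12*(-12) = 12 + 144 = 156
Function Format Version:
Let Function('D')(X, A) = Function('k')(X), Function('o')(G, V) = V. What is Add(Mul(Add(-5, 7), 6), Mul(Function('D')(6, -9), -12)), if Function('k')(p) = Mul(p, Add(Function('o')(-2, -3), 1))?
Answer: 156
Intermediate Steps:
Function('k')(p) = Mul(-2, p) (Function('k')(p) = Mul(p, Add(-3, 1)) = Mul(p, -2) = Mul(-2, p))
Function('D')(X, A) = Mul(-2, X)
Add(Mul(Add(-5, 7), 6), Mul(Function('D')(6, -9), -12)) = Add(Mul(Add(-5, 7), 6), Mul(Mul(-2, 6), -12)) = Add(Mul(2, 6), Mul(-12, -12)) = Add(12, 144) = 156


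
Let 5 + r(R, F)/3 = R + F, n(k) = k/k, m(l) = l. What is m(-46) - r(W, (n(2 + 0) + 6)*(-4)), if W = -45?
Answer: 188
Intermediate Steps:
n(k) = 1
r(R, F) = -15 + 3*F + 3*R (r(R, F) = -15 + 3*(R + F) = -15 + 3*(F + R) = -15 + (3*F + 3*R) = -15 + 3*F + 3*R)
m(-46) - r(W, (n(2 + 0) + 6)*(-4)) = -46 - (-15 + 3*((1 + 6)*(-4)) + 3*(-45)) = -46 - (-15 + 3*(7*(-4)) - 135) = -46 - (-15 + 3*(-28) - 135) = -46 - (-15 - 84 - 135) = -46 - 1*(-234) = -46 + 234 = 188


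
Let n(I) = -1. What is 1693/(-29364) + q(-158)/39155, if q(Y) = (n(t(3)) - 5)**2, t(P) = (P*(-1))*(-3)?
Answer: -65232311/1149747420 ≈ -0.056736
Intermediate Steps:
t(P) = 3*P (t(P) = -P*(-3) = 3*P)
q(Y) = 36 (q(Y) = (-1 - 5)**2 = (-6)**2 = 36)
1693/(-29364) + q(-158)/39155 = 1693/(-29364) + 36/39155 = 1693*(-1/29364) + 36*(1/39155) = -1693/29364 + 36/39155 = -65232311/1149747420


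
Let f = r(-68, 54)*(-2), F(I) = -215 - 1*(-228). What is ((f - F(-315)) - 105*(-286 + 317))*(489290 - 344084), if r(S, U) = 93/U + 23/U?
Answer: -475157056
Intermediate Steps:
r(S, U) = 116/U
F(I) = 13 (F(I) = -215 + 228 = 13)
f = -116/27 (f = (116/54)*(-2) = (116*(1/54))*(-2) = (58/27)*(-2) = -116/27 ≈ -4.2963)
((f - F(-315)) - 105*(-286 + 317))*(489290 - 344084) = ((-116/27 - 1*13) - 105*(-286 + 317))*(489290 - 344084) = ((-116/27 - 13) - 105*31)*145206 = (-467/27 - 3255)*145206 = -88352/27*145206 = -475157056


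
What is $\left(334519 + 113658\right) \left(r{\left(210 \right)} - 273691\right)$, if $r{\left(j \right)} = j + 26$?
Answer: $-122556241535$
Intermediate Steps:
$r{\left(j \right)} = 26 + j$
$\left(334519 + 113658\right) \left(r{\left(210 \right)} - 273691\right) = \left(334519 + 113658\right) \left(\left(26 + 210\right) - 273691\right) = 448177 \left(236 - 273691\right) = 448177 \left(-273455\right) = -122556241535$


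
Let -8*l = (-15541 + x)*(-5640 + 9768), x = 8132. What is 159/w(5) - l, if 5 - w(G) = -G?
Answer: -38230281/10 ≈ -3.8230e+6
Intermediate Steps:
w(G) = 5 + G (w(G) = 5 - (-1)*G = 5 + G)
l = 3823044 (l = -(-15541 + 8132)*(-5640 + 9768)/8 = -(-7409)*4128/8 = -⅛*(-30584352) = 3823044)
159/w(5) - l = 159/(5 + 5) - 1*3823044 = 159/10 - 3823044 = -38230281/10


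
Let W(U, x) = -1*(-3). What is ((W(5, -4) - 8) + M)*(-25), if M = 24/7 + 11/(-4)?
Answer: 3025/28 ≈ 108.04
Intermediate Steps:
W(U, x) = 3
M = 19/28 (M = 24*(1/7) + 11*(-1/4) = 24/7 - 11/4 = 19/28 ≈ 0.67857)
((W(5, -4) - 8) + M)*(-25) = ((3 - 8) + 19/28)*(-25) = (-5 + 19/28)*(-25) = -121/28*(-25) = 3025/28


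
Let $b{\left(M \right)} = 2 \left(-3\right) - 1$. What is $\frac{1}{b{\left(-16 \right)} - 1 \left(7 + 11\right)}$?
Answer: $- \frac{1}{25} \approx -0.04$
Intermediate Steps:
$b{\left(M \right)} = -7$ ($b{\left(M \right)} = -6 - 1 = -7$)
$\frac{1}{b{\left(-16 \right)} - 1 \left(7 + 11\right)} = \frac{1}{-7 - 1 \left(7 + 11\right)} = \frac{1}{-7 - 1 \cdot 18} = \frac{1}{-7 - 18} = \frac{1}{-25} = - \frac{1}{25}$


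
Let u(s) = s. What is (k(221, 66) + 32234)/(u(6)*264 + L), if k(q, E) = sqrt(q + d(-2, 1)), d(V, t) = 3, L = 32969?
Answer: 32234/34553 + 4*sqrt(14)/34553 ≈ 0.93332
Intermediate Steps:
k(q, E) = sqrt(3 + q) (k(q, E) = sqrt(q + 3) = sqrt(3 + q))
(k(221, 66) + 32234)/(u(6)*264 + L) = (sqrt(3 + 221) + 32234)/(6*264 + 32969) = (sqrt(224) + 32234)/(1584 + 32969) = (4*sqrt(14) + 32234)/34553 = (32234 + 4*sqrt(14))*(1/34553) = 32234/34553 + 4*sqrt(14)/34553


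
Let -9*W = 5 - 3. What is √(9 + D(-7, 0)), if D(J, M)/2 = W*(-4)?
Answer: √97/3 ≈ 3.2830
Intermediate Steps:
W = -2/9 (W = -(5 - 3)/9 = -⅑*2 = -2/9 ≈ -0.22222)
D(J, M) = 16/9 (D(J, M) = 2*(-2/9*(-4)) = 2*(8/9) = 16/9)
√(9 + D(-7, 0)) = √(9 + 16/9) = √(97/9) = √97/3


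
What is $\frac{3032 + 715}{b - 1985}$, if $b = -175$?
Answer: $- \frac{1249}{720} \approx -1.7347$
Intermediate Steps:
$\frac{3032 + 715}{b - 1985} = \frac{3032 + 715}{-175 - 1985} = \frac{3747}{-2160} = 3747 \left(- \frac{1}{2160}\right) = - \frac{1249}{720}$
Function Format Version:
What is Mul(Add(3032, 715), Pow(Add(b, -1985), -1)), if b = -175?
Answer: Rational(-1249, 720) ≈ -1.7347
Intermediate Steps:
Mul(Add(3032, 715), Pow(Add(b, -1985), -1)) = Mul(Add(3032, 715), Pow(Add(-175, -1985), -1)) = Mul(3747, Pow(-2160, -1)) = Mul(3747, Rational(-1, 2160)) = Rational(-1249, 720)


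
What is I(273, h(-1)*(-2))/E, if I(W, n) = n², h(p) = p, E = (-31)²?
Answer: 4/961 ≈ 0.0041623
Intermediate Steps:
E = 961
I(273, h(-1)*(-2))/E = (-1*(-2))²/961 = 2²*(1/961) = 4*(1/961) = 4/961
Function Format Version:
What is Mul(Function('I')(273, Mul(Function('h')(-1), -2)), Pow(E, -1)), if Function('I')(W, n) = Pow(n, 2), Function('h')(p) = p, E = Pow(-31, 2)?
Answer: Rational(4, 961) ≈ 0.0041623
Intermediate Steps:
E = 961
Mul(Function('I')(273, Mul(Function('h')(-1), -2)), Pow(E, -1)) = Mul(Pow(Mul(-1, -2), 2), Pow(961, -1)) = Mul(Pow(2, 2), Rational(1, 961)) = Mul(4, Rational(1, 961)) = Rational(4, 961)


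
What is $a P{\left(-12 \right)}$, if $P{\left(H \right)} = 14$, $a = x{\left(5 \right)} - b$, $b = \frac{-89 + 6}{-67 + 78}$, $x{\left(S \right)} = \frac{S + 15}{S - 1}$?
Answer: $\frac{1932}{11} \approx 175.64$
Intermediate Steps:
$x{\left(S \right)} = \frac{15 + S}{-1 + S}$
$b = - \frac{83}{11} \approx -7.5455$
$a = \frac{138}{11}$ ($a = \frac{15 + 5}{-1 + 5} - - \frac{83}{11} = \frac{1}{4} \cdot 20 + \frac{83}{11} = 5 + \frac{83}{11} = \frac{138}{11} \approx 12.545$)
$a P{\left(-12 \right)} = \frac{138}{11} \cdot 14 = \frac{1932}{11}$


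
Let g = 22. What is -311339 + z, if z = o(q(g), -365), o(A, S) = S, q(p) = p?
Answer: -311704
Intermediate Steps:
z = -365
-311339 + z = -311339 - 365 = -311704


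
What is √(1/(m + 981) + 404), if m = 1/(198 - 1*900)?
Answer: 7*√3910185479594/688661 ≈ 20.100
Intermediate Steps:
m = -1/702 (m = 1/(198 - 900) = 1/(-702) = -1/702 ≈ -0.0014245)
√(1/(m + 981) + 404) = √(1/(-1/702 + 981) + 404) = √(1/(688661/702) + 404) = √(702/688661 + 404) = √(278219746/688661) = 7*√3910185479594/688661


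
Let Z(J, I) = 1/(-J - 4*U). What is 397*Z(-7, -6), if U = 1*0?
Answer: 397/7 ≈ 56.714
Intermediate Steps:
U = 0
Z(J, I) = -1/J (Z(J, I) = 1/(-J - 4*0) = 1/(-J + 0) = 1/(-J) = -1/J)
397*Z(-7, -6) = 397*(-1/(-7)) = 397*(-1*(-⅐)) = 397*(⅐) = 397/7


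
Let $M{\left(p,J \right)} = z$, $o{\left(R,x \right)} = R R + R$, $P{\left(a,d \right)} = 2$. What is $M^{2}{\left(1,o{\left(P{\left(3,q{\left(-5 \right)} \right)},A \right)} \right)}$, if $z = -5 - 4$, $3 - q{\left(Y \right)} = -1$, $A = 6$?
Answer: $81$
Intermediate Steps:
$q{\left(Y \right)} = 4$ ($q{\left(Y \right)} = 3 - -1 = 3 + 1 = 4$)
$o{\left(R,x \right)} = R + R^{2}$ ($o{\left(R,x \right)} = R^{2} + R = R + R^{2}$)
$z = -9$
$M{\left(p,J \right)} = -9$
$M^{2}{\left(1,o{\left(P{\left(3,q{\left(-5 \right)} \right)},A \right)} \right)} = \left(-9\right)^{2} = 81$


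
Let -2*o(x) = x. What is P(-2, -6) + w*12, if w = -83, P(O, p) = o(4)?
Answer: -998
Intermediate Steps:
o(x) = -x/2
P(O, p) = -2 (P(O, p) = -1/2*4 = -2)
P(-2, -6) + w*12 = -2 - 83*12 = -2 - 996 = -998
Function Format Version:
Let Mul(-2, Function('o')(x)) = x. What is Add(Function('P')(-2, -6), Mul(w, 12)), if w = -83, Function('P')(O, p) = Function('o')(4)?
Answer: -998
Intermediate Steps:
Function('o')(x) = Mul(Rational(-1, 2), x)
Function('P')(O, p) = -2 (Function('P')(O, p) = Mul(Rational(-1, 2), 4) = -2)
Add(Function('P')(-2, -6), Mul(w, 12)) = Add(-2, Mul(-83, 12)) = Add(-2, -996) = -998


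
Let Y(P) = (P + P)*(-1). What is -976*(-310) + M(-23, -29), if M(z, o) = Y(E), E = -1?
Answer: 302562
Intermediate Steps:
Y(P) = -2*P (Y(P) = (2*P)*(-1) = -2*P)
M(z, o) = 2 (M(z, o) = -2*(-1) = 2)
-976*(-310) + M(-23, -29) = -976*(-310) + 2 = 302560 + 2 = 302562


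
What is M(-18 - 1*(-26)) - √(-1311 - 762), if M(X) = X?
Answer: 8 - I*√2073 ≈ 8.0 - 45.53*I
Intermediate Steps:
M(-18 - 1*(-26)) - √(-1311 - 762) = (-18 - 1*(-26)) - √(-1311 - 762) = (-18 + 26) - √(-2073) = 8 - I*√2073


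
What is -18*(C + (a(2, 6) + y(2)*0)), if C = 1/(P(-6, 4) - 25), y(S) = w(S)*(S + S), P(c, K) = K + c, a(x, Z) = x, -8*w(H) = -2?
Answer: -106/3 ≈ -35.333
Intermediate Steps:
w(H) = ¼ (w(H) = -⅛*(-2) = ¼)
y(S) = S/2 (y(S) = (S + S)/4 = (2*S)/4 = S/2)
C = -1/27 (C = 1/((4 - 6) - 25) = 1/(-2 - 25) = 1/(-27) = -1/27 ≈ -0.037037)
-18*(C + (a(2, 6) + y(2)*0)) = -18*(-1/27 + (2 + ((½)*2)*0)) = -18*(-1/27 + (2 + 1*0)) = -18*(-1/27 + (2 + 0)) = -18*(-1/27 + 2) = -18*53/27 = -106/3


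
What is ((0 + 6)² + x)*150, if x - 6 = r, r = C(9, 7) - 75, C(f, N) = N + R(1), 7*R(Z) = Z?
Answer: -27150/7 ≈ -3878.6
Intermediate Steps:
R(Z) = Z/7
C(f, N) = ⅐ + N (C(f, N) = N + (⅐)*1 = N + ⅐ = ⅐ + N)
r = -475/7 (r = (⅐ + 7) - 75 = 50/7 - 75 = -475/7 ≈ -67.857)
x = -433/7 (x = 6 - 475/7 = -433/7 ≈ -61.857)
((0 + 6)² + x)*150 = ((0 + 6)² - 433/7)*150 = (6² - 433/7)*150 = (36 - 433/7)*150 = -181/7*150 = -27150/7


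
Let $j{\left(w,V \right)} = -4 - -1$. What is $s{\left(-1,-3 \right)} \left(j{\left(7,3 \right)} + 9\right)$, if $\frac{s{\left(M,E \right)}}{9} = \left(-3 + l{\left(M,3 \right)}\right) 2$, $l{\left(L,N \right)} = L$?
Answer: $-432$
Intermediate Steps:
$j{\left(w,V \right)} = -3$ ($j{\left(w,V \right)} = -4 + 1 = -3$)
$s{\left(M,E \right)} = -54 + 18 M$ ($s{\left(M,E \right)} = 9 \left(-3 + M\right) 2 = 9 \left(-6 + 2 M\right) = -54 + 18 M$)
$s{\left(-1,-3 \right)} \left(j{\left(7,3 \right)} + 9\right) = \left(-54 + 18 \left(-1\right)\right) \left(-3 + 9\right) = \left(-54 - 18\right) 6 = \left(-72\right) 6 = -432$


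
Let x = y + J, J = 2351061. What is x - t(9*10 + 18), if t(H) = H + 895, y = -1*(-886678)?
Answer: 3236736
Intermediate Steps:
y = 886678
x = 3237739 (x = 886678 + 2351061 = 3237739)
t(H) = 895 + H
x - t(9*10 + 18) = 3237739 - (895 + (9*10 + 18)) = 3237739 - (895 + (90 + 18)) = 3237739 - (895 + 108) = 3237739 - 1*1003 = 3237739 - 1003 = 3236736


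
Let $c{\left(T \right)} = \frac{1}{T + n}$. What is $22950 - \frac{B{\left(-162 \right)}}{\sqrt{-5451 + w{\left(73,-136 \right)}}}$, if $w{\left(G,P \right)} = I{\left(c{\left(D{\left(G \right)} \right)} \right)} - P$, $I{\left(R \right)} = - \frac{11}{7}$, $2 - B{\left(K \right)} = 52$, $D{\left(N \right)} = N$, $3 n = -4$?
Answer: $22950 - \frac{25 i \sqrt{16282}}{4652} \approx 22950.0 - 0.68573 i$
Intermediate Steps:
$n = - \frac{4}{3}$ ($n = \frac{1}{3} \left(-4\right) = - \frac{4}{3} \approx -1.3333$)
$c{\left(T \right)} = \frac{1}{- \frac{4}{3} + T}$ ($c{\left(T \right)} = \frac{1}{T - \frac{4}{3}} = \frac{1}{- \frac{4}{3} + T}$)
$B{\left(K \right)} = -50$ ($B{\left(K \right)} = 2 - 52 = -50$)
$I{\left(R \right)} = - \frac{11}{7}$ ($I{\left(R \right)} = \left(-11\right) \frac{1}{7} = - \frac{11}{7}$)
$w{\left(G,P \right)} = - \frac{11}{7} - P$
$22950 - \frac{B{\left(-162 \right)}}{\sqrt{-5451 + w{\left(73,-136 \right)}}} = 22950 - - \frac{50}{\sqrt{-5451 - - \frac{941}{7}}} = 22950 - - \frac{50}{\sqrt{-5451 + \left(- \frac{11}{7} + 136\right)}} = 22950 - - \frac{50}{\sqrt{-5451 + \frac{941}{7}}} = 22950 - - \frac{50}{\sqrt{- \frac{37216}{7}}} = 22950 - - \frac{50}{\frac{4}{7} i \sqrt{16282}} = 22950 - - 50 \left(- \frac{i \sqrt{16282}}{9304}\right) = 22950 - \frac{25 i \sqrt{16282}}{4652}$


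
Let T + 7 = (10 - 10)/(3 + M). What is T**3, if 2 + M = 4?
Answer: -343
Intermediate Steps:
M = 2 (M = -2 + 4 = 2)
T = -7 (T = -7 + (10 - 10)/(3 + 2) = -7 + 0/5 = -7 + 0*(1/5) = -7 + 0 = -7)
T**3 = (-7)**3 = -343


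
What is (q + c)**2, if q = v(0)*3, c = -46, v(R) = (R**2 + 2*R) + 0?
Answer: 2116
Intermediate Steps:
v(R) = R**2 + 2*R
q = 0 (q = (0*(2 + 0))*3 = (0*2)*3 = 0*3 = 0)
(q + c)**2 = (0 - 46)**2 = (-46)**2 = 2116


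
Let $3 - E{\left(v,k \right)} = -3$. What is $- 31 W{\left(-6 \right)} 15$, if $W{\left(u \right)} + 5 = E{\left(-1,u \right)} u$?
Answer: $19065$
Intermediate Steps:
$E{\left(v,k \right)} = 6$ ($E{\left(v,k \right)} = 3 - -3 = 3 + 3 = 6$)
$W{\left(u \right)} = -5 + 6 u$
$- 31 W{\left(-6 \right)} 15 = - 31 \left(-5 + 6 \left(-6\right)\right) 15 = - 31 \left(-5 - 36\right) 15 = \left(-31\right) \left(-41\right) 15 = 1271 \cdot 15 = 19065$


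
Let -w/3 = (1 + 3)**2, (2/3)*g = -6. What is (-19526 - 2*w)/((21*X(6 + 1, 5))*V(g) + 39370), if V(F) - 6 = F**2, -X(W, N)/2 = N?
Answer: -1943/2110 ≈ -0.92085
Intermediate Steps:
g = -9 (g = (3/2)*(-6) = -9)
X(W, N) = -2*N
V(F) = 6 + F**2
w = -48 (w = -3*(1 + 3)**2 = -3*4**2 = -3*16 = -48)
(-19526 - 2*w)/((21*X(6 + 1, 5))*V(g) + 39370) = (-19526 - 2*(-48))/((21*(-2*5))*(6 + (-9)**2) + 39370) = (-19526 + 96)/((21*(-10))*(6 + 81) + 39370) = -19430/(-210*87 + 39370) = -19430/(-18270 + 39370) = -19430/21100 = -19430*1/21100 = -1943/2110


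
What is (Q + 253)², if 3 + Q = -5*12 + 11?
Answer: 40401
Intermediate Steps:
Q = -52 (Q = -3 + (-5*12 + 11) = -3 + (-60 + 11) = -3 - 49 = -52)
(Q + 253)² = (-52 + 253)² = 201² = 40401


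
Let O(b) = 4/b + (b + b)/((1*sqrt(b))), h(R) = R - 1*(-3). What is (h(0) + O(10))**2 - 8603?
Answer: -213786/25 + 68*sqrt(10)/5 ≈ -8508.4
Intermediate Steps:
h(R) = 3 + R (h(R) = R + 3 = 3 + R)
O(b) = 2*sqrt(b) + 4/b (O(b) = 4/b + (2*b)/(sqrt(b)) = 4/b + (2*b)/sqrt(b) = 4/b + 2*sqrt(b) = 2*sqrt(b) + 4/b)
(h(0) + O(10))**2 - 8603 = ((3 + 0) + 2*(2 + 10**(3/2))/10)**2 - 8603 = (3 + 2*(1/10)*(2 + 10*sqrt(10)))**2 - 8603 = (3 + (2/5 + 2*sqrt(10)))**2 - 8603 = (17/5 + 2*sqrt(10))**2 - 8603 = -8603 + (17/5 + 2*sqrt(10))**2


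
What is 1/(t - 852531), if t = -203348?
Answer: -1/1055879 ≈ -9.4708e-7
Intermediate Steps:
1/(t - 852531) = 1/(-203348 - 852531) = 1/(-1055879) = -1/1055879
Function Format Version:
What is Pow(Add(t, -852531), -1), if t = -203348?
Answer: Rational(-1, 1055879) ≈ -9.4708e-7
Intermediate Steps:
Pow(Add(t, -852531), -1) = Pow(Add(-203348, -852531), -1) = Pow(-1055879, -1) = Rational(-1, 1055879)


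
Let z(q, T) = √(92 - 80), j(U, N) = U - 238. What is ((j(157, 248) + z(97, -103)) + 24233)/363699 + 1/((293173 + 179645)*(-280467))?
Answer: 355865888930357/5358896486948466 + 2*√3/363699 ≈ 0.066416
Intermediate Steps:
j(U, N) = -238 + U
z(q, T) = 2*√3 (z(q, T) = √12 = 2*√3)
((j(157, 248) + z(97, -103)) + 24233)/363699 + 1/((293173 + 179645)*(-280467)) = (((-238 + 157) + 2*√3) + 24233)/363699 + 1/((293173 + 179645)*(-280467)) = ((-81 + 2*√3) + 24233)*(1/363699) - 1/280467/472818 = (24152 + 2*√3)*(1/363699) + (1/472818)*(-1/280467) = (24152/363699 + 2*√3/363699) - 1/132609846006 = 355865888930357/5358896486948466 + 2*√3/363699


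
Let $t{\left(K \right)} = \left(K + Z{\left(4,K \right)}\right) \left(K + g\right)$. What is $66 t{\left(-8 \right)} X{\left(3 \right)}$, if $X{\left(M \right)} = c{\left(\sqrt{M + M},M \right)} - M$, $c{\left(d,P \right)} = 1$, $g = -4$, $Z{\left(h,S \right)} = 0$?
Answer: $-12672$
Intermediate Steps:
$X{\left(M \right)} = 1 - M$
$t{\left(K \right)} = K \left(-4 + K\right)$ ($t{\left(K \right)} = \left(K + 0\right) \left(K - 4\right) = K \left(-4 + K\right)$)
$66 t{\left(-8 \right)} X{\left(3 \right)} = 66 \left(- 8 \left(-4 - 8\right)\right) \left(1 - 3\right) = 66 \left(\left(-8\right) \left(-12\right)\right) \left(1 - 3\right) = 66 \cdot 96 \left(-2\right) = 6336 \left(-2\right) = -12672$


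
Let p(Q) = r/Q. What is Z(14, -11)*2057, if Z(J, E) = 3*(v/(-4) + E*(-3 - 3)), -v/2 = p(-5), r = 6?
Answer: 2017917/5 ≈ 4.0358e+5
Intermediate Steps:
p(Q) = 6/Q
v = 12/5 (v = -12/(-5) = -12*(-1)/5 = -2*(-6/5) = 12/5 ≈ 2.4000)
Z(J, E) = -9/5 - 18*E (Z(J, E) = 3*((12/5)/(-4) + E*(-3 - 3)) = 3*((12/5)*(-¼) + E*(-6)) = 3*(-⅗ - 6*E) = -9/5 - 18*E)
Z(14, -11)*2057 = (-9/5 - 18*(-11))*2057 = (-9/5 + 198)*2057 = (981/5)*2057 = 2017917/5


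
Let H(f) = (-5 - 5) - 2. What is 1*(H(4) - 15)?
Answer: -27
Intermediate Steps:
H(f) = -12 (H(f) = -10 - 2 = -12)
1*(H(4) - 15) = 1*(-12 - 15) = 1*(-27) = -27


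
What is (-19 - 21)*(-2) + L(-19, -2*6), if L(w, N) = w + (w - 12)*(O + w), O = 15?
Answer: 185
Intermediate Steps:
L(w, N) = w + (-12 + w)*(15 + w) (L(w, N) = w + (w - 12)*(15 + w) = w + (-12 + w)*(15 + w))
(-19 - 21)*(-2) + L(-19, -2*6) = (-19 - 21)*(-2) + (-180 + (-19)² + 4*(-19)) = -40*(-2) + (-180 + 361 - 76) = 80 + 105 = 185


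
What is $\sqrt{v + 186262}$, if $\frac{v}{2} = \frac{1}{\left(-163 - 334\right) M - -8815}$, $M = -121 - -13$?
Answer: $\frac{2 \sqrt{181844101990551}}{62491} \approx 431.58$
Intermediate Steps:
$M = -108$ ($M = -121 + 13 = -108$)
$v = \frac{2}{62491}$ ($v = \frac{2}{\left(-163 - 334\right) \left(-108\right) - -8815} = \frac{2}{\left(-497\right) \left(-108\right) + 8815} = \frac{2}{53676 + 8815} = \frac{2}{62491} \approx 3.2005 \cdot 10^{-5}$)
$\sqrt{v + 186262} = \sqrt{\frac{2}{62491} + 186262} = \sqrt{\frac{11639698644}{62491}} = \frac{2 \sqrt{181844101990551}}{62491}$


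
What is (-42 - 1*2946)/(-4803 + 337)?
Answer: 1494/2233 ≈ 0.66905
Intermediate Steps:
(-42 - 1*2946)/(-4803 + 337) = (-42 - 2946)/(-4466) = -2988*(-1/4466) = 1494/2233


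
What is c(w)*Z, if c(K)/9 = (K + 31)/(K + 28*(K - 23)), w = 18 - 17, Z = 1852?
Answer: -177792/205 ≈ -867.28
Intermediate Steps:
w = 1
c(K) = 9*(31 + K)/(-644 + 29*K) (c(K) = 9*((K + 31)/(K + 28*(K - 23))) = 9*((31 + K)/(K + 28*(-23 + K))) = 9*((31 + K)/(K + (-644 + 28*K))) = 9*((31 + K)/(-644 + 29*K)) = 9*(31 + K)/(-644 + 29*K))
c(w)*Z = (9*(31 + 1)/(-644 + 29*1))*1852 = (9*32/(-644 + 29))*1852 = (9*32/(-615))*1852 = (9*(-1/615)*32)*1852 = -96/205*1852 = -177792/205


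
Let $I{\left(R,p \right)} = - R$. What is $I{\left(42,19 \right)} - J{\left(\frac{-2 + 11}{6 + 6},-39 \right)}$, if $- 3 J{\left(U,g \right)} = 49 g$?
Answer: $-679$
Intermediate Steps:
$J{\left(U,g \right)} = - \frac{49 g}{3}$
$I{\left(42,19 \right)} - J{\left(\frac{-2 + 11}{6 + 6},-39 \right)} = \left(-1\right) 42 - \left(- \frac{49}{3}\right) \left(-39\right) = -42 - 637 = -679$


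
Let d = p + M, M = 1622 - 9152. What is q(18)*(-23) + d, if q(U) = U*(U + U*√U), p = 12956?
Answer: -2026 - 22356*√2 ≈ -33642.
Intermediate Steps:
M = -7530
q(U) = U*(U + U^(3/2))
d = 5426 (d = 12956 - 7530 = 5426)
q(18)*(-23) + d = (18² + 18^(5/2))*(-23) + 5426 = (324 + 972*√2)*(-23) + 5426 = (-7452 - 22356*√2) + 5426 = -2026 - 22356*√2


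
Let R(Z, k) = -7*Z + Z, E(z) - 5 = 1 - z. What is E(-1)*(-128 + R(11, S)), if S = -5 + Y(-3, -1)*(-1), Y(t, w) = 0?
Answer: -1358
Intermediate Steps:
E(z) = 6 - z (E(z) = 5 + (1 - z) = 6 - z)
S = -5 (S = -5 + 0*(-1) = -5 + 0 = -5)
R(Z, k) = -6*Z
E(-1)*(-128 + R(11, S)) = (6 - 1*(-1))*(-128 - 6*11) = (6 + 1)*(-128 - 66) = 7*(-194) = -1358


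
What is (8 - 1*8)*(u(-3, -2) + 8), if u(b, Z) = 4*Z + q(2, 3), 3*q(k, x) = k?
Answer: 0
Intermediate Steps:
q(k, x) = k/3
u(b, Z) = 2/3 + 4*Z (u(b, Z) = 4*Z + (1/3)*2 = 4*Z + 2/3 = 2/3 + 4*Z)
(8 - 1*8)*(u(-3, -2) + 8) = (8 - 1*8)*((2/3 + 4*(-2)) + 8) = (8 - 8)*((2/3 - 8) + 8) = 0*(-22/3 + 8) = 0*(2/3) = 0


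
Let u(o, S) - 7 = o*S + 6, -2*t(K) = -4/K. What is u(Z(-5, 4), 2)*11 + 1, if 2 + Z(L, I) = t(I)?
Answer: 111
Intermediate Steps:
t(K) = 2/K (t(K) = -(-2)/K = 2/K)
Z(L, I) = -2 + 2/I
u(o, S) = 13 + S*o (u(o, S) = 7 + (o*S + 6) = 7 + (S*o + 6) = 7 + (6 + S*o) = 13 + S*o)
u(Z(-5, 4), 2)*11 + 1 = (13 + 2*(-2 + 2/4))*11 + 1 = (13 + 2*(-2 + 2*(¼)))*11 + 1 = (13 + 2*(-2 + ½))*11 + 1 = (13 + 2*(-3/2))*11 + 1 = (13 - 3)*11 + 1 = 10*11 + 1 = 110 + 1 = 111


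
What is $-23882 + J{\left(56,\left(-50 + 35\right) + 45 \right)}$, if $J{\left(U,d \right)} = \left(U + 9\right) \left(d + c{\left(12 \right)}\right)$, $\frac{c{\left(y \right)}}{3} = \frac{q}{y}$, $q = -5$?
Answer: $- \frac{88053}{4} \approx -22013.0$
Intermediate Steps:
$c{\left(y \right)} = - \frac{15}{y}$ ($c{\left(y \right)} = 3 \left(- \frac{5}{y}\right) = - \frac{15}{y}$)
$J{\left(U,d \right)} = \left(9 + U\right) \left(- \frac{5}{4} + d\right)$ ($J{\left(U,d \right)} = \left(U + 9\right) \left(d - \frac{15}{12}\right) = \left(9 + U\right) \left(d - \frac{5}{4}\right) = \left(9 + U\right) \left(- \frac{5}{4} + d\right)$)
$-23882 + J{\left(56,\left(-50 + 35\right) + 45 \right)} = -23882 + \left(- \frac{45}{4} + 9 \left(\left(-50 + 35\right) + 45\right) - 70 + 56 \left(\left(-50 + 35\right) + 45\right)\right) = -23882 + \left(- \frac{45}{4} + 9 \left(-15 + 45\right) - 70 + 56 \left(-15 + 45\right)\right) = -23882 + \left(- \frac{45}{4} + 9 \cdot 30 - 70 + 56 \cdot 30\right) = -23882 + \left(- \frac{45}{4} + 270 - 70 + 1680\right) = -23882 + \frac{7475}{4} = - \frac{88053}{4}$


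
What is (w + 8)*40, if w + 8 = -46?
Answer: -1840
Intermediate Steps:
w = -54 (w = -8 - 46 = -54)
(w + 8)*40 = (-54 + 8)*40 = -46*40 = -1840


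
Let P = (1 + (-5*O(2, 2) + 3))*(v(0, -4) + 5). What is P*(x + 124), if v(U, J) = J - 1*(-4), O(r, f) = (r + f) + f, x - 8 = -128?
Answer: -520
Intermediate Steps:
x = -120 (x = 8 - 128 = -120)
O(r, f) = r + 2*f (O(r, f) = (f + r) + f = r + 2*f)
v(U, J) = 4 + J (v(U, J) = J + 4 = 4 + J)
P = -130 (P = (1 + (-5*(2 + 2*2) + 3))*((4 - 4) + 5) = (1 + (-5*(2 + 4) + 3))*(0 + 5) = (1 + (-5*6 + 3))*5 = (1 + (-30 + 3))*5 = (1 - 27)*5 = -26*5 = -130)
P*(x + 124) = -130*(-120 + 124) = -130*4 = -520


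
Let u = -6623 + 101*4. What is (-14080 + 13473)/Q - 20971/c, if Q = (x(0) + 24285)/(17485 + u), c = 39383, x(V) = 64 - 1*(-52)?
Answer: -269830862317/960984583 ≈ -280.79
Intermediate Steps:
x(V) = 116 (x(V) = 64 + 52 = 116)
u = -6219 (u = -6623 + 404 = -6219)
Q = 24401/11266 (Q = (116 + 24285)/(17485 - 6219) = 24401/11266 ≈ 2.1659)
(-14080 + 13473)/Q - 20971/c = (-14080 + 13473)/(24401/11266) - 20971/39383 = -607*11266/24401 - 20971*1/39383 = -6838462/24401 - 20971/39383 = -269830862317/960984583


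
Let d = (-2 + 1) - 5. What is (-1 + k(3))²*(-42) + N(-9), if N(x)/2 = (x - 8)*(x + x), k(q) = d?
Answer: -1446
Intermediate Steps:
d = -6 (d = -1 - 5 = -6)
k(q) = -6
N(x) = 4*x*(-8 + x) (N(x) = 2*((x - 8)*(x + x)) = 2*((-8 + x)*(2*x)) = 2*(2*x*(-8 + x)) = 4*x*(-8 + x))
(-1 + k(3))²*(-42) + N(-9) = (-1 - 6)²*(-42) + 4*(-9)*(-8 - 9) = (-7)²*(-42) + 4*(-9)*(-17) = 49*(-42) + 612 = -2058 + 612 = -1446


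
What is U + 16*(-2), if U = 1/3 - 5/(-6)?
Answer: -185/6 ≈ -30.833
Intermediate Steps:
U = 7/6 (U = 1*(⅓) - 5*(-⅙) = ⅓ + ⅚ = 7/6 ≈ 1.1667)
U + 16*(-2) = 7/6 + 16*(-2) = 7/6 - 32 = -185/6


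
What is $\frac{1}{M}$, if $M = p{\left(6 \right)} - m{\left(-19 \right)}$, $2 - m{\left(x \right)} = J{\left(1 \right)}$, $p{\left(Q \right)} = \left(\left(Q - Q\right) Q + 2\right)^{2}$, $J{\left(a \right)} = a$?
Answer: $\frac{1}{3} \approx 0.33333$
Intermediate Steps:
$p{\left(Q \right)} = 4$ ($p{\left(Q \right)} = \left(0 Q + 2\right)^{2} = \left(0 + 2\right)^{2} = 2^{2} = 4$)
$m{\left(x \right)} = 1$ ($m{\left(x \right)} = 2 - 1 = 1$)
$M = 3$ ($M = 4 - 1 = 3$)
$\frac{1}{M} = \frac{1}{3}$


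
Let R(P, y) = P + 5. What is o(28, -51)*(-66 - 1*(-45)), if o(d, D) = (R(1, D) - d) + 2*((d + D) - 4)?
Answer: 1596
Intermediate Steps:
R(P, y) = 5 + P
o(d, D) = -2 + d + 2*D (o(d, D) = ((5 + 1) - d) + 2*((d + D) - 4) = (6 - d) + 2*((D + d) - 4) = (6 - d) + 2*(-4 + D + d) = (6 - d) + (-8 + 2*D + 2*d) = -2 + d + 2*D)
o(28, -51)*(-66 - 1*(-45)) = (-2 + 28 + 2*(-51))*(-66 - 1*(-45)) = (-2 + 28 - 102)*(-66 + 45) = -76*(-21) = 1596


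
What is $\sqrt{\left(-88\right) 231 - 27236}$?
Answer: $2 i \sqrt{11891} \approx 218.09 i$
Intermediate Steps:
$\sqrt{\left(-88\right) 231 - 27236} = \sqrt{-20328 - 27236} = \sqrt{-47564} = 2 i \sqrt{11891}$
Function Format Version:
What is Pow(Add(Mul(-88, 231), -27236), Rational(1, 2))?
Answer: Mul(2, I, Pow(11891, Rational(1, 2))) ≈ Mul(218.09, I)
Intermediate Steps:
Pow(Add(Mul(-88, 231), -27236), Rational(1, 2)) = Pow(Add(-20328, -27236), Rational(1, 2)) = Pow(-47564, Rational(1, 2)) = Mul(2, I, Pow(11891, Rational(1, 2)))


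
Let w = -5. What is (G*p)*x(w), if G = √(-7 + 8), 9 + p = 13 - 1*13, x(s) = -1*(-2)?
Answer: -18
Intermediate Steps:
x(s) = 2
p = -9 (p = -9 + (13 - 1*13) = -9 + (13 - 13) = -9 + 0 = -9)
G = 1 (G = √1 = 1)
(G*p)*x(w) = (1*(-9))*2 = -9*2 = -18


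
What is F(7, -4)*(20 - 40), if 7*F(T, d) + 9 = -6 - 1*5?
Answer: 400/7 ≈ 57.143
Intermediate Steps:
F(T, d) = -20/7 (F(T, d) = -9/7 + (-6 - 1*5)/7 = -9/7 + (-6 - 5)/7 = -9/7 + (1/7)*(-11) = -9/7 - 11/7 = -20/7)
F(7, -4)*(20 - 40) = -20*(20 - 40)/7 = -20/7*(-20) = 400/7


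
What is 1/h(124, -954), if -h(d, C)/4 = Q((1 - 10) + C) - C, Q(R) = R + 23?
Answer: -1/56 ≈ -0.017857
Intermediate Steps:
Q(R) = 23 + R
h(d, C) = -56 (h(d, C) = -4*((23 + ((1 - 10) + C)) - C) = -4*((23 + (-9 + C)) - C) = -4*((14 + C) - C) = -4*14 = -56)
1/h(124, -954) = 1/(-56) = -1/56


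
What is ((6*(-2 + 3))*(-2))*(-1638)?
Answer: 19656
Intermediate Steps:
((6*(-2 + 3))*(-2))*(-1638) = ((6*1)*(-2))*(-1638) = (6*(-2))*(-1638) = -12*(-1638) = 19656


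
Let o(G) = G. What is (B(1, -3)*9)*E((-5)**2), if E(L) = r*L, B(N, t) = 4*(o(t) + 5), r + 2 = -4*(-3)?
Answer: 18000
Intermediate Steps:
r = 10 (r = -2 - 4*(-3) = -2 + 12 = 10)
B(N, t) = 20 + 4*t (B(N, t) = 4*(t + 5) = 4*(5 + t) = 20 + 4*t)
E(L) = 10*L
(B(1, -3)*9)*E((-5)**2) = ((20 + 4*(-3))*9)*(10*(-5)**2) = ((20 - 12)*9)*(10*25) = (8*9)*250 = 72*250 = 18000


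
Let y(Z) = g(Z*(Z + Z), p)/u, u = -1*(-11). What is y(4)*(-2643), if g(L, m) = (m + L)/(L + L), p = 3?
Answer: -92505/704 ≈ -131.40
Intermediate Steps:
u = 11
g(L, m) = (L + m)/(2*L) (g(L, m) = (L + m)/((2*L)) = (L + m)*(1/(2*L)) = (L + m)/(2*L))
y(Z) = (3 + 2*Z**2)/(44*Z**2) (y(Z) = ((Z*(Z + Z) + 3)/(2*((Z*(Z + Z)))))/11 = ((Z*(2*Z) + 3)/(2*((Z*(2*Z)))))*(1/11) = ((2*Z**2 + 3)/(2*((2*Z**2))))*(1/11) = ((1/(2*Z**2))*(3 + 2*Z**2)/2)*(1/11) = ((3 + 2*Z**2)/(4*Z**2))*(1/11) = (3 + 2*Z**2)/(44*Z**2))
y(4)*(-2643) = (1/22 + (3/44)/4**2)*(-2643) = (1/22 + (3/44)*(1/16))*(-2643) = (1/22 + 3/704)*(-2643) = (35/704)*(-2643) = -92505/704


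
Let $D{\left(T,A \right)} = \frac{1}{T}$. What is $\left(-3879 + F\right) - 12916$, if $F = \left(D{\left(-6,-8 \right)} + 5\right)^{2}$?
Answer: $- \frac{603779}{36} \approx -16772.0$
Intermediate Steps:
$F = \frac{841}{36}$ ($F = \left(\frac{1}{-6} + 5\right)^{2} = \left(- \frac{1}{6} + 5\right)^{2} = \left(\frac{29}{6}\right)^{2} = \frac{841}{36} \approx 23.361$)
$\left(-3879 + F\right) - 12916 = \left(-3879 + \frac{841}{36}\right) - 12916 = - \frac{138803}{36} - 12916 = - \frac{603779}{36}$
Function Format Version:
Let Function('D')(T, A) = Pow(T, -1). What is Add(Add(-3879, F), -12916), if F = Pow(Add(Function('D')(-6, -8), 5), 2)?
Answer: Rational(-603779, 36) ≈ -16772.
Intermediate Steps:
F = Rational(841, 36) (F = Pow(Add(Pow(-6, -1), 5), 2) = Pow(Add(Rational(-1, 6), 5), 2) = Pow(Rational(29, 6), 2) = Rational(841, 36) ≈ 23.361)
Add(Add(-3879, F), -12916) = Add(Add(-3879, Rational(841, 36)), -12916) = Add(Rational(-138803, 36), -12916) = Rational(-603779, 36)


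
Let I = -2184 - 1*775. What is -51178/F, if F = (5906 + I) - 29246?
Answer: 51178/26299 ≈ 1.9460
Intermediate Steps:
I = -2959 (I = -2184 - 775 = -2959)
F = -26299 (F = (5906 - 2959) - 29246 = 2947 - 29246 = -26299)
-51178/F = -51178/(-26299) = -51178*(-1/26299) = 51178/26299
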